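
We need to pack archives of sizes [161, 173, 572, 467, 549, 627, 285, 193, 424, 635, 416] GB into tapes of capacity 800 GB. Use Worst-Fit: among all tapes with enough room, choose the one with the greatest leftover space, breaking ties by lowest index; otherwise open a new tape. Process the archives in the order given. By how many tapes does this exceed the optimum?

Worst-Fit: [161,173,285] [572] [467,193] [549] [627] [424] [635] [416] → 8 tapes.
7 archives exceed 400 GB (half the capacity), and no two of those can share a tape, so at least 7 tapes are needed.
An optimal packing achieves that bound: [635,161] [627,173] [572,193] [549] [467,285] [424] [416] → 7 tapes.
Excess: 8 − 7 = 1.

1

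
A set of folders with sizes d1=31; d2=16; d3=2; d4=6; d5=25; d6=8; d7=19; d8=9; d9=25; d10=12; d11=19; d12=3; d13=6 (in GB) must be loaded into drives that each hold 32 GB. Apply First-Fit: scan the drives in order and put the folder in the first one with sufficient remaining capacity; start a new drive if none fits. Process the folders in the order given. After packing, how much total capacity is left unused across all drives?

d1 (31 GB) → drive 1 (remaining 1 GB)
d2 (16 GB) → drive 2 (remaining 16 GB)
d3 (2 GB) → drive 2 (remaining 14 GB)
d4 (6 GB) → drive 2 (remaining 8 GB)
d5 (25 GB) → drive 3 (remaining 7 GB)
d6 (8 GB) → drive 2 (remaining 0 GB)
d7 (19 GB) → drive 4 (remaining 13 GB)
d8 (9 GB) → drive 4 (remaining 4 GB)
d9 (25 GB) → drive 5 (remaining 7 GB)
d10 (12 GB) → drive 6 (remaining 20 GB)
d11 (19 GB) → drive 6 (remaining 1 GB)
d12 (3 GB) → drive 3 (remaining 4 GB)
d13 (6 GB) → drive 5 (remaining 1 GB)
6 drives × 32 GB = 192 GB; used 181 GB; unused 11 GB.

11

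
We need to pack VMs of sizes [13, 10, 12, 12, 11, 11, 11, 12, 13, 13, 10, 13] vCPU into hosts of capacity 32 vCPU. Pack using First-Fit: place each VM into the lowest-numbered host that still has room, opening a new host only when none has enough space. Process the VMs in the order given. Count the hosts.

Put 13 vCPU in host 1; 19 vCPU remain.
Put 10 vCPU in host 1; 9 vCPU remain.
Put 12 vCPU in host 2; 20 vCPU remain.
Put 12 vCPU in host 2; 8 vCPU remain.
Put 11 vCPU in host 3; 21 vCPU remain.
Put 11 vCPU in host 3; 10 vCPU remain.
Put 11 vCPU in host 4; 21 vCPU remain.
Put 12 vCPU in host 4; 9 vCPU remain.
Put 13 vCPU in host 5; 19 vCPU remain.
Put 13 vCPU in host 5; 6 vCPU remain.
Put 10 vCPU in host 3; 0 vCPU remain.
Put 13 vCPU in host 6; 19 vCPU remain.
Final hosts: [13,10] [12,12] [11,11,10] [11,12] [13,13] [13].

6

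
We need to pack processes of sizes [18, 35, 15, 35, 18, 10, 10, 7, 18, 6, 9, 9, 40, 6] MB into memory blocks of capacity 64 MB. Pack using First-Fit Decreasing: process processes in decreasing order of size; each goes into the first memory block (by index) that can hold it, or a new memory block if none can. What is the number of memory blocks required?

Sorted descending: 40, 35, 35, 18, 18, 18, 15, 10, 10, 9, 9, 7, 6, 6.
40 MB → memory block 1 (remaining 24 MB)
35 MB → memory block 2 (remaining 29 MB)
35 MB → memory block 3 (remaining 29 MB)
18 MB → memory block 1 (remaining 6 MB)
18 MB → memory block 2 (remaining 11 MB)
18 MB → memory block 3 (remaining 11 MB)
15 MB → memory block 4 (remaining 49 MB)
10 MB → memory block 2 (remaining 1 MB)
10 MB → memory block 3 (remaining 1 MB)
9 MB → memory block 4 (remaining 40 MB)
9 MB → memory block 4 (remaining 31 MB)
7 MB → memory block 4 (remaining 24 MB)
6 MB → memory block 1 (remaining 0 MB)
6 MB → memory block 4 (remaining 18 MB)

4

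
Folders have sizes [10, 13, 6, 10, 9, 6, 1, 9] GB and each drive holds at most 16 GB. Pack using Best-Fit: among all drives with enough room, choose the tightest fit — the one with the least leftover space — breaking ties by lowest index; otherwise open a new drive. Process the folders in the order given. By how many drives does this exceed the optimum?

0

Best-Fit: [10,6] [13,1] [10,6] [9] [9] → 5 drives.
5 folders exceed 8 GB (half the capacity), and no two of those can share a drive, so at least 5 drives are needed.
So 5 is already optimal.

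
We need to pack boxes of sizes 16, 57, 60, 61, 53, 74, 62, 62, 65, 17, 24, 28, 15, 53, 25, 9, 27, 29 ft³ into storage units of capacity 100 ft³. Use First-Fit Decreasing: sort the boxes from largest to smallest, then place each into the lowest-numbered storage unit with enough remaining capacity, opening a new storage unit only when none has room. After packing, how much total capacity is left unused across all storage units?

Sorted descending: 74, 65, 62, 62, 61, 60, 57, 53, 53, 29, 28, 27, 25, 24, 17, 16, 15, 9.
Put 74 ft³ in storage unit 1; 26 ft³ remain.
Put 65 ft³ in storage unit 2; 35 ft³ remain.
Put 62 ft³ in storage unit 3; 38 ft³ remain.
Put 62 ft³ in storage unit 4; 38 ft³ remain.
Put 61 ft³ in storage unit 5; 39 ft³ remain.
Put 60 ft³ in storage unit 6; 40 ft³ remain.
Put 57 ft³ in storage unit 7; 43 ft³ remain.
Put 53 ft³ in storage unit 8; 47 ft³ remain.
Put 53 ft³ in storage unit 9; 47 ft³ remain.
Put 29 ft³ in storage unit 2; 6 ft³ remain.
Put 28 ft³ in storage unit 3; 10 ft³ remain.
Put 27 ft³ in storage unit 4; 11 ft³ remain.
Put 25 ft³ in storage unit 1; 1 ft³ remain.
Put 24 ft³ in storage unit 5; 15 ft³ remain.
Put 17 ft³ in storage unit 6; 23 ft³ remain.
Put 16 ft³ in storage unit 6; 7 ft³ remain.
Put 15 ft³ in storage unit 5; 0 ft³ remain.
Put 9 ft³ in storage unit 3; 1 ft³ remain.
9 storage units × 100 ft³ = 900 ft³; used 737 ft³; unused 163 ft³.

163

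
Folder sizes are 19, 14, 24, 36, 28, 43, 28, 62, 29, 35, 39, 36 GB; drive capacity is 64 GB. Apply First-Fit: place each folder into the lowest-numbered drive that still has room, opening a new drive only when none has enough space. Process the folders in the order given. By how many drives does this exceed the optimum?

1

First-Fit: [19,14,24] [36,28] [43] [28,29] [62] [35] [39] [36] → 8 drives.
Total size 393 GB; any packing needs at least ⌈393/64⌉ = 7 drives.
An optimal packing achieves that bound: [62] [43,19] [39,24] [36,28] [36,28] [35,29] [14] → 7 drives.
Excess: 8 − 7 = 1.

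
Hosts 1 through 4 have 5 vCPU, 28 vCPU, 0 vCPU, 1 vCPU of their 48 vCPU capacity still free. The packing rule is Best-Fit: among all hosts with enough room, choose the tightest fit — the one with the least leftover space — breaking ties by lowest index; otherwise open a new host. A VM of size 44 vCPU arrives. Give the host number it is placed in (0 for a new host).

0

No host has ≥ 44 vCPU free, so a new host is opened.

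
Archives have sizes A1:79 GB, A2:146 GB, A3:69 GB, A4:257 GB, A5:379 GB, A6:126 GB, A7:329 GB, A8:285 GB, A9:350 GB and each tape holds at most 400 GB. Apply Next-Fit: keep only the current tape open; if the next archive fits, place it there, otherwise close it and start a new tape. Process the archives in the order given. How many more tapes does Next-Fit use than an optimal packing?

Next-Fit: [79,146,69] [257] [379] [126] [329] [285] [350] → 7 tapes.
Total size 2020 GB; any packing needs at least ⌈2020/400⌉ = 6 tapes.
An optimal packing achieves that bound: [379] [350] [329,69] [285,79] [257,126] [146] → 6 tapes.
Excess: 7 − 6 = 1.

1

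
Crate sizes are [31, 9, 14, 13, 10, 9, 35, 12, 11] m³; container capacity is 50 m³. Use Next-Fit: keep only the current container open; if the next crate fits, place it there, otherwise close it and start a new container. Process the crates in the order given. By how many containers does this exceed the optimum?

Next-Fit: [31,9] [14,13,10,9] [35,12] [11] → 4 containers.
Total size 144 m³; any packing needs at least ⌈144/50⌉ = 3 containers.
An optimal packing achieves that bound: [35,14] [31,10,9] [13,12,11,9] → 3 containers.
Excess: 4 − 3 = 1.

1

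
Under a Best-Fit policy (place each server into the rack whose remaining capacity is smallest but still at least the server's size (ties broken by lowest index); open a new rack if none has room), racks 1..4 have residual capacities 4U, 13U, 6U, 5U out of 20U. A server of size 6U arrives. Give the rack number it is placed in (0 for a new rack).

Racks with room: rack 2 (13U), rack 3 (6U).
Tightest fit is rack 3 with 6U free.

3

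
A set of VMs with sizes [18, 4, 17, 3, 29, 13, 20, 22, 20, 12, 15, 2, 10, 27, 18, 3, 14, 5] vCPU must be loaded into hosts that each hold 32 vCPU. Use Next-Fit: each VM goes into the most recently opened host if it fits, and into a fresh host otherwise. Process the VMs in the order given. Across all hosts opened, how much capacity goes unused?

18 vCPU → host 1 (remaining 14 vCPU)
4 vCPU → host 1 (remaining 10 vCPU)
17 vCPU → host 2 (remaining 15 vCPU)
3 vCPU → host 2 (remaining 12 vCPU)
29 vCPU → host 3 (remaining 3 vCPU)
13 vCPU → host 4 (remaining 19 vCPU)
20 vCPU → host 5 (remaining 12 vCPU)
22 vCPU → host 6 (remaining 10 vCPU)
20 vCPU → host 7 (remaining 12 vCPU)
12 vCPU → host 7 (remaining 0 vCPU)
15 vCPU → host 8 (remaining 17 vCPU)
2 vCPU → host 8 (remaining 15 vCPU)
10 vCPU → host 8 (remaining 5 vCPU)
27 vCPU → host 9 (remaining 5 vCPU)
18 vCPU → host 10 (remaining 14 vCPU)
3 vCPU → host 10 (remaining 11 vCPU)
14 vCPU → host 11 (remaining 18 vCPU)
5 vCPU → host 11 (remaining 13 vCPU)
11 hosts × 32 vCPU = 352 vCPU; used 252 vCPU; unused 100 vCPU.

100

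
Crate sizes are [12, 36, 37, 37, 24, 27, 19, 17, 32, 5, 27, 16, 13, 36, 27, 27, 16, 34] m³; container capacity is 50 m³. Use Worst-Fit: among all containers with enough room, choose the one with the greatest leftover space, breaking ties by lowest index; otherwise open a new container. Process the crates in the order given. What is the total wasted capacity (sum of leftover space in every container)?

108

Put 12 m³ in container 1; 38 m³ remain.
Put 36 m³ in container 1; 2 m³ remain.
Put 37 m³ in container 2; 13 m³ remain.
Put 37 m³ in container 3; 13 m³ remain.
Put 24 m³ in container 4; 26 m³ remain.
Put 27 m³ in container 5; 23 m³ remain.
Put 19 m³ in container 4; 7 m³ remain.
Put 17 m³ in container 5; 6 m³ remain.
Put 32 m³ in container 6; 18 m³ remain.
Put 5 m³ in container 6; 13 m³ remain.
Put 27 m³ in container 7; 23 m³ remain.
Put 16 m³ in container 7; 7 m³ remain.
Put 13 m³ in container 2; 0 m³ remain.
Put 36 m³ in container 8; 14 m³ remain.
Put 27 m³ in container 9; 23 m³ remain.
Put 27 m³ in container 10; 23 m³ remain.
Put 16 m³ in container 9; 7 m³ remain.
Put 34 m³ in container 11; 16 m³ remain.
11 containers × 50 m³ = 550 m³; used 442 m³; unused 108 m³.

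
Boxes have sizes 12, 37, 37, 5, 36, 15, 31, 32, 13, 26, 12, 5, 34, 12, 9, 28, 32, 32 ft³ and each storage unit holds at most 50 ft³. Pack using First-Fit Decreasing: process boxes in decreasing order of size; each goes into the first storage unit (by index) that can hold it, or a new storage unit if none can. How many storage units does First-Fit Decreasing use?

10 storage units

Sorted descending: 37, 37, 36, 34, 32, 32, 32, 31, 28, 26, 15, 13, 12, 12, 12, 9, 5, 5.
Put 37 ft³ in storage unit 1; 13 ft³ remain.
Put 37 ft³ in storage unit 2; 13 ft³ remain.
Put 36 ft³ in storage unit 3; 14 ft³ remain.
Put 34 ft³ in storage unit 4; 16 ft³ remain.
Put 32 ft³ in storage unit 5; 18 ft³ remain.
Put 32 ft³ in storage unit 6; 18 ft³ remain.
Put 32 ft³ in storage unit 7; 18 ft³ remain.
Put 31 ft³ in storage unit 8; 19 ft³ remain.
Put 28 ft³ in storage unit 9; 22 ft³ remain.
Put 26 ft³ in storage unit 10; 24 ft³ remain.
Put 15 ft³ in storage unit 4; 1 ft³ remain.
Put 13 ft³ in storage unit 1; 0 ft³ remain.
Put 12 ft³ in storage unit 2; 1 ft³ remain.
Put 12 ft³ in storage unit 3; 2 ft³ remain.
Put 12 ft³ in storage unit 5; 6 ft³ remain.
Put 9 ft³ in storage unit 6; 9 ft³ remain.
Put 5 ft³ in storage unit 5; 1 ft³ remain.
Put 5 ft³ in storage unit 6; 4 ft³ remain.
Final storage units: [37,13] [37,12] [36,12] [34,15] [32,12,5] [32,9,5] [32] [31] [28] [26].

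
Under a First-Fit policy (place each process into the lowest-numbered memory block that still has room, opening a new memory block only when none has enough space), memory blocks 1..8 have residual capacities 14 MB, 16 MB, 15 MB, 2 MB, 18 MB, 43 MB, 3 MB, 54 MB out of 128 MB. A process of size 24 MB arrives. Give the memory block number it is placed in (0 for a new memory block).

Memory blocks with room: memory block 6 (43 MB), memory block 8 (54 MB).
The first with room is memory block 6.

6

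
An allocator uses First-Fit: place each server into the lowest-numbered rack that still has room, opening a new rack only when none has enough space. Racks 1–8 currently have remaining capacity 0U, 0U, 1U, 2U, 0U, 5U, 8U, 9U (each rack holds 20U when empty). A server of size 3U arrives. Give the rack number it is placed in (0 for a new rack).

6

Racks with room: rack 6 (5U), rack 7 (8U), rack 8 (9U).
The first with room is rack 6.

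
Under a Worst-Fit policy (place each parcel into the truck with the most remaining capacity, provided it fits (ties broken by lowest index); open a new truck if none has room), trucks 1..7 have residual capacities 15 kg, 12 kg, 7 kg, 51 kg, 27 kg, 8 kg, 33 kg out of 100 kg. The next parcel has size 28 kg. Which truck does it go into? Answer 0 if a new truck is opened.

Trucks with room: truck 4 (51 kg), truck 7 (33 kg).
Most room is truck 4 with 51 kg free.

4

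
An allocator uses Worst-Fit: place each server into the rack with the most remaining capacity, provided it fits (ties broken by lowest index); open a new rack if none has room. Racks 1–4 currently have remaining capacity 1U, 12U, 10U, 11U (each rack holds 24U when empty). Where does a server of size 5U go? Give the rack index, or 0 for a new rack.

2

Racks with room: rack 2 (12U), rack 3 (10U), rack 4 (11U).
Most room is rack 2 with 12U free.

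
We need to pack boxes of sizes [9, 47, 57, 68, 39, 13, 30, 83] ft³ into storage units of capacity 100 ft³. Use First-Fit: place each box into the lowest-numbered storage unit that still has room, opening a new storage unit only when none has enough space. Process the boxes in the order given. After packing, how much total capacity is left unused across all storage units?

9 ft³ → storage unit 1 (remaining 91 ft³)
47 ft³ → storage unit 1 (remaining 44 ft³)
57 ft³ → storage unit 2 (remaining 43 ft³)
68 ft³ → storage unit 3 (remaining 32 ft³)
39 ft³ → storage unit 1 (remaining 5 ft³)
13 ft³ → storage unit 2 (remaining 30 ft³)
30 ft³ → storage unit 2 (remaining 0 ft³)
83 ft³ → storage unit 4 (remaining 17 ft³)
4 storage units × 100 ft³ = 400 ft³; used 346 ft³; unused 54 ft³.

54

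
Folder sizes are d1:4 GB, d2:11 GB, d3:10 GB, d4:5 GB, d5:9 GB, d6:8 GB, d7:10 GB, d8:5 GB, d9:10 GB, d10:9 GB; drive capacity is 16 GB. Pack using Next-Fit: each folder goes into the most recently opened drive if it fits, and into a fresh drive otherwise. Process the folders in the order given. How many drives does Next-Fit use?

Put d1 (4 GB) in drive 1; 12 GB remain.
Put d2 (11 GB) in drive 1; 1 GB remain.
Put d3 (10 GB) in drive 2; 6 GB remain.
Put d4 (5 GB) in drive 2; 1 GB remain.
Put d5 (9 GB) in drive 3; 7 GB remain.
Put d6 (8 GB) in drive 4; 8 GB remain.
Put d7 (10 GB) in drive 5; 6 GB remain.
Put d8 (5 GB) in drive 5; 1 GB remain.
Put d9 (10 GB) in drive 6; 6 GB remain.
Put d10 (9 GB) in drive 7; 7 GB remain.

7 drives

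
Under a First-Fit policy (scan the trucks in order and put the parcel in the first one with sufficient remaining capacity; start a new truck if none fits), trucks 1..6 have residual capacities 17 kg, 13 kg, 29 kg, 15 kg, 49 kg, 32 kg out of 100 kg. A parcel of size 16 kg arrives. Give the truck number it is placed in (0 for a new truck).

Trucks with room: truck 1 (17 kg), truck 3 (29 kg), truck 5 (49 kg), truck 6 (32 kg).
The first with room is truck 1.

1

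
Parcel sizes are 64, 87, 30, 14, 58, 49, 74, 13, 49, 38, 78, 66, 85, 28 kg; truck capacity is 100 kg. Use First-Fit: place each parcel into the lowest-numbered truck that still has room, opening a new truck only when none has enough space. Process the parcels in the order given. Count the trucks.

Put 64 kg in truck 1; 36 kg remain.
Put 87 kg in truck 2; 13 kg remain.
Put 30 kg in truck 1; 6 kg remain.
Put 14 kg in truck 3; 86 kg remain.
Put 58 kg in truck 3; 28 kg remain.
Put 49 kg in truck 4; 51 kg remain.
Put 74 kg in truck 5; 26 kg remain.
Put 13 kg in truck 2; 0 kg remain.
Put 49 kg in truck 4; 2 kg remain.
Put 38 kg in truck 6; 62 kg remain.
Put 78 kg in truck 7; 22 kg remain.
Put 66 kg in truck 8; 34 kg remain.
Put 85 kg in truck 9; 15 kg remain.
Put 28 kg in truck 3; 0 kg remain.
Final trucks: [64,30] [87,13] [14,58,28] [49,49] [74] [38] [78] [66] [85].

9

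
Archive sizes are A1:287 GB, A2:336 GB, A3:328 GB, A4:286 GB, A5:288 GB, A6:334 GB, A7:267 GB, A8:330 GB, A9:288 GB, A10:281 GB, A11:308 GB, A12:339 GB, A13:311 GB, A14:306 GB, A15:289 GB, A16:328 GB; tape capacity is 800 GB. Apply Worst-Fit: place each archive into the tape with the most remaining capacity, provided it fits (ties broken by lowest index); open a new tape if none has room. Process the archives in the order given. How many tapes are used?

A1 (287 GB) → tape 1 (remaining 513 GB)
A2 (336 GB) → tape 1 (remaining 177 GB)
A3 (328 GB) → tape 2 (remaining 472 GB)
A4 (286 GB) → tape 2 (remaining 186 GB)
A5 (288 GB) → tape 3 (remaining 512 GB)
A6 (334 GB) → tape 3 (remaining 178 GB)
A7 (267 GB) → tape 4 (remaining 533 GB)
A8 (330 GB) → tape 4 (remaining 203 GB)
A9 (288 GB) → tape 5 (remaining 512 GB)
A10 (281 GB) → tape 5 (remaining 231 GB)
A11 (308 GB) → tape 6 (remaining 492 GB)
A12 (339 GB) → tape 6 (remaining 153 GB)
A13 (311 GB) → tape 7 (remaining 489 GB)
A14 (306 GB) → tape 7 (remaining 183 GB)
A15 (289 GB) → tape 8 (remaining 511 GB)
A16 (328 GB) → tape 8 (remaining 183 GB)
Final tapes: [287,336] [328,286] [288,334] [267,330] [288,281] [308,339] [311,306] [289,328].

8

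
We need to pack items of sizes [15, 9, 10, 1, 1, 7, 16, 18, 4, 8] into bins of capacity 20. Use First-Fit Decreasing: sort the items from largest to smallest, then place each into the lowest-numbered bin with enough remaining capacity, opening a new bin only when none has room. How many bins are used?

Sorted descending: 18, 16, 15, 10, 9, 8, 7, 4, 1, 1.
18 → bin 1 (remaining 2)
16 → bin 2 (remaining 4)
15 → bin 3 (remaining 5)
10 → bin 4 (remaining 10)
9 → bin 4 (remaining 1)
8 → bin 5 (remaining 12)
7 → bin 5 (remaining 5)
4 → bin 2 (remaining 0)
1 → bin 1 (remaining 1)
1 → bin 1 (remaining 0)

5 bins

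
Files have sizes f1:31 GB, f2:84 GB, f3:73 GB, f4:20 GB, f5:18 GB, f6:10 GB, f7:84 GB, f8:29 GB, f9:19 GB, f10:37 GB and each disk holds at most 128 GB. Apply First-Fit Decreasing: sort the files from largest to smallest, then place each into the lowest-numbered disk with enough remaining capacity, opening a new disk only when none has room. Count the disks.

4

Sorted descending: 84, 84, 73, 37, 31, 29, 20, 19, 18, 10.
84 GB → disk 1 (remaining 44 GB)
84 GB → disk 2 (remaining 44 GB)
73 GB → disk 3 (remaining 55 GB)
37 GB → disk 1 (remaining 7 GB)
31 GB → disk 2 (remaining 13 GB)
29 GB → disk 3 (remaining 26 GB)
20 GB → disk 3 (remaining 6 GB)
19 GB → disk 4 (remaining 109 GB)
18 GB → disk 4 (remaining 91 GB)
10 GB → disk 2 (remaining 3 GB)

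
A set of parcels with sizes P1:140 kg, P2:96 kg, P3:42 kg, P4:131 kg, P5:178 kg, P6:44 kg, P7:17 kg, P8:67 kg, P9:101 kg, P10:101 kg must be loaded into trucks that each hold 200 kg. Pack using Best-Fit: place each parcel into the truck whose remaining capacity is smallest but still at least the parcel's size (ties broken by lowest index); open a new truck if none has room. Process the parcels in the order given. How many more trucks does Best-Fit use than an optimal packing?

Best-Fit: [140,42,17] [96,67] [131,44] [178] [101] [101] → 6 trucks.
Total size 917 kg; any packing needs at least ⌈917/200⌉ = 5 trucks.
An optimal packing achieves that bound: [178,17] [140,44] [131,67] [101,96] [101,42] → 5 trucks.
Excess: 6 − 5 = 1.

1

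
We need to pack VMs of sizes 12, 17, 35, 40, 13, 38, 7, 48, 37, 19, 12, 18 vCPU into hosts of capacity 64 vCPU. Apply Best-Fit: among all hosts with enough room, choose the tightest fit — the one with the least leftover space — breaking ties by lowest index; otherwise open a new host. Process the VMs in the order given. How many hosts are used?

5

12 vCPU → host 1 (remaining 52 vCPU)
17 vCPU → host 1 (remaining 35 vCPU)
35 vCPU → host 1 (remaining 0 vCPU)
40 vCPU → host 2 (remaining 24 vCPU)
13 vCPU → host 2 (remaining 11 vCPU)
38 vCPU → host 3 (remaining 26 vCPU)
7 vCPU → host 2 (remaining 4 vCPU)
48 vCPU → host 4 (remaining 16 vCPU)
37 vCPU → host 5 (remaining 27 vCPU)
19 vCPU → host 3 (remaining 7 vCPU)
12 vCPU → host 4 (remaining 4 vCPU)
18 vCPU → host 5 (remaining 9 vCPU)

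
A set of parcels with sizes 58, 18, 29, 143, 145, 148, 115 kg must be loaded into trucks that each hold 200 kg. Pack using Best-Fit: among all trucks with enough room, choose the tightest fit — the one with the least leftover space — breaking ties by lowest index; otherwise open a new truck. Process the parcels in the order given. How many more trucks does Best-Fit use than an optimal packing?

Best-Fit: [58,18,29] [143] [145] [148] [115] → 5 trucks.
Total size 656 kg; any packing needs at least ⌈656/200⌉ = 4 trucks.
An optimal packing achieves that bound: [148,29,18] [145] [143] [115,58] → 4 trucks.
Excess: 5 − 4 = 1.

1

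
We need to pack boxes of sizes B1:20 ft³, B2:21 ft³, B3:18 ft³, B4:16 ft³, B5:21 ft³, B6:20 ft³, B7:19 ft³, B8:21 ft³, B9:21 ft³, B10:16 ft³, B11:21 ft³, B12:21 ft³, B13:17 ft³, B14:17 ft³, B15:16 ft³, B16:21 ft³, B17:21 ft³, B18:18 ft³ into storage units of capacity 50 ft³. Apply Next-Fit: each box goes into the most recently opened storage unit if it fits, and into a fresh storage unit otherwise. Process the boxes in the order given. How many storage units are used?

9 storage units

storage unit 1: place B1 (20 ft³), 30 ft³ left
storage unit 1: place B2 (21 ft³), 9 ft³ left
storage unit 2: place B3 (18 ft³), 32 ft³ left
storage unit 2: place B4 (16 ft³), 16 ft³ left
storage unit 3: place B5 (21 ft³), 29 ft³ left
storage unit 3: place B6 (20 ft³), 9 ft³ left
storage unit 4: place B7 (19 ft³), 31 ft³ left
storage unit 4: place B8 (21 ft³), 10 ft³ left
storage unit 5: place B9 (21 ft³), 29 ft³ left
storage unit 5: place B10 (16 ft³), 13 ft³ left
storage unit 6: place B11 (21 ft³), 29 ft³ left
storage unit 6: place B12 (21 ft³), 8 ft³ left
storage unit 7: place B13 (17 ft³), 33 ft³ left
storage unit 7: place B14 (17 ft³), 16 ft³ left
storage unit 7: place B15 (16 ft³), 0 ft³ left
storage unit 8: place B16 (21 ft³), 29 ft³ left
storage unit 8: place B17 (21 ft³), 8 ft³ left
storage unit 9: place B18 (18 ft³), 32 ft³ left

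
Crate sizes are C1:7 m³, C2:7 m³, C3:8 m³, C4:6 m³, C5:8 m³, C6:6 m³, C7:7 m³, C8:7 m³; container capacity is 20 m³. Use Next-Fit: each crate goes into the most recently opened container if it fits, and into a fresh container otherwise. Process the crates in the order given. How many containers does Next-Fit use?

Put C1 (7 m³) in container 1; 13 m³ remain.
Put C2 (7 m³) in container 1; 6 m³ remain.
Put C3 (8 m³) in container 2; 12 m³ remain.
Put C4 (6 m³) in container 2; 6 m³ remain.
Put C5 (8 m³) in container 3; 12 m³ remain.
Put C6 (6 m³) in container 3; 6 m³ remain.
Put C7 (7 m³) in container 4; 13 m³ remain.
Put C8 (7 m³) in container 4; 6 m³ remain.
Final containers: [7,7] [8,6] [8,6] [7,7].

4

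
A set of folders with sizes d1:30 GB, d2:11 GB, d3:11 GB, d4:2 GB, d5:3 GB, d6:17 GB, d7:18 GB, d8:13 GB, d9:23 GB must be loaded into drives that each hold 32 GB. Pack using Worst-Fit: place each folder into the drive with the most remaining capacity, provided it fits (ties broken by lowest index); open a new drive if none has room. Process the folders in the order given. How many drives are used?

5 drives

Put d1 (30 GB) in drive 1; 2 GB remain.
Put d2 (11 GB) in drive 2; 21 GB remain.
Put d3 (11 GB) in drive 2; 10 GB remain.
Put d4 (2 GB) in drive 2; 8 GB remain.
Put d5 (3 GB) in drive 2; 5 GB remain.
Put d6 (17 GB) in drive 3; 15 GB remain.
Put d7 (18 GB) in drive 4; 14 GB remain.
Put d8 (13 GB) in drive 3; 2 GB remain.
Put d9 (23 GB) in drive 5; 9 GB remain.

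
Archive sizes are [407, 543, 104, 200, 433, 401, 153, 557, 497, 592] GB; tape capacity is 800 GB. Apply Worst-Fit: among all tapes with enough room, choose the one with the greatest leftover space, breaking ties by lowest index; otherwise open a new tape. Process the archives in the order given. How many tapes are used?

407 GB → tape 1 (remaining 393 GB)
543 GB → tape 2 (remaining 257 GB)
104 GB → tape 1 (remaining 289 GB)
200 GB → tape 1 (remaining 89 GB)
433 GB → tape 3 (remaining 367 GB)
401 GB → tape 4 (remaining 399 GB)
153 GB → tape 4 (remaining 246 GB)
557 GB → tape 5 (remaining 243 GB)
497 GB → tape 6 (remaining 303 GB)
592 GB → tape 7 (remaining 208 GB)

7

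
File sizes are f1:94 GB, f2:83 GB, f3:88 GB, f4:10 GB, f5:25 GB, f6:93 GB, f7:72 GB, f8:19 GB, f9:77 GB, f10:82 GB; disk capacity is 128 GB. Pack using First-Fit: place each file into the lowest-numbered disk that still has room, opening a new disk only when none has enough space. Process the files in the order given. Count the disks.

7

Put f1 (94 GB) in disk 1; 34 GB remain.
Put f2 (83 GB) in disk 2; 45 GB remain.
Put f3 (88 GB) in disk 3; 40 GB remain.
Put f4 (10 GB) in disk 1; 24 GB remain.
Put f5 (25 GB) in disk 2; 20 GB remain.
Put f6 (93 GB) in disk 4; 35 GB remain.
Put f7 (72 GB) in disk 5; 56 GB remain.
Put f8 (19 GB) in disk 1; 5 GB remain.
Put f9 (77 GB) in disk 6; 51 GB remain.
Put f10 (82 GB) in disk 7; 46 GB remain.
Final disks: [94,10,19] [83,25] [88] [93] [72] [77] [82].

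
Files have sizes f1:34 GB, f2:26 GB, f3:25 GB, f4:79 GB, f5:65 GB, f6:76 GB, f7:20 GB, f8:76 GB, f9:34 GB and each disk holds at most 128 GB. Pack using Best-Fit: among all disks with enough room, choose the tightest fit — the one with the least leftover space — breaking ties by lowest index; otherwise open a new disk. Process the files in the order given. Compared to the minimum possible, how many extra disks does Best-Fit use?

1

Best-Fit: [34,26,25,20] [79,34] [65] [76] [76] → 5 disks.
Total size 435 GB; any packing needs at least ⌈435/128⌉ = 4 disks.
An optimal packing achieves that bound: [79,34] [76,34] [76,26,25] [65,20] → 4 disks.
Excess: 5 − 4 = 1.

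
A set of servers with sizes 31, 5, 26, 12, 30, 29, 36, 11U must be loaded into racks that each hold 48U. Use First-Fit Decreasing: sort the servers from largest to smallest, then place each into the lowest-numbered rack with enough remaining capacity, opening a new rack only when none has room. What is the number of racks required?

Sorted descending: 36, 31, 30, 29, 26, 12, 11, 5.
36U → rack 1 (remaining 12U)
31U → rack 2 (remaining 17U)
30U → rack 3 (remaining 18U)
29U → rack 4 (remaining 19U)
26U → rack 5 (remaining 22U)
12U → rack 1 (remaining 0U)
11U → rack 2 (remaining 6U)
5U → rack 2 (remaining 1U)

5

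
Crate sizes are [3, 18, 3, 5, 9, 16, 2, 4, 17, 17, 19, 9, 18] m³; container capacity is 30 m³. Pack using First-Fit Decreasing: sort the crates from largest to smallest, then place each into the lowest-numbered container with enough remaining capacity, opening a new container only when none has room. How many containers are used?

Sorted descending: 19, 18, 18, 17, 17, 16, 9, 9, 5, 4, 3, 3, 2.
19 m³ → container 1 (remaining 11 m³)
18 m³ → container 2 (remaining 12 m³)
18 m³ → container 3 (remaining 12 m³)
17 m³ → container 4 (remaining 13 m³)
17 m³ → container 5 (remaining 13 m³)
16 m³ → container 6 (remaining 14 m³)
9 m³ → container 1 (remaining 2 m³)
9 m³ → container 2 (remaining 3 m³)
5 m³ → container 3 (remaining 7 m³)
4 m³ → container 3 (remaining 3 m³)
3 m³ → container 2 (remaining 0 m³)
3 m³ → container 3 (remaining 0 m³)
2 m³ → container 1 (remaining 0 m³)

6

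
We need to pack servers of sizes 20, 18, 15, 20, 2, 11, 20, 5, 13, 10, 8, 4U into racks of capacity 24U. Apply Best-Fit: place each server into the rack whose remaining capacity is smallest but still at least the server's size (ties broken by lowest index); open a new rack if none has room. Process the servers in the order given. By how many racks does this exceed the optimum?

Best-Fit: [20,2] [18,5] [15,8] [20,4] [11,13] [20] [10] → 7 racks.
Total size 146U; any packing needs at least ⌈146/24⌉ = 7 racks.
So 7 is already optimal.

0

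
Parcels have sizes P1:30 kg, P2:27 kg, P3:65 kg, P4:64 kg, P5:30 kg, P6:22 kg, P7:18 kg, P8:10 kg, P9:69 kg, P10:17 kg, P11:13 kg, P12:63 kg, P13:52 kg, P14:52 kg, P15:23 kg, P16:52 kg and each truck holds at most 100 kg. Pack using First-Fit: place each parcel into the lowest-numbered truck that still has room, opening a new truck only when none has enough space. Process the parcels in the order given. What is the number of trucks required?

8 trucks

P1 (30 kg) → truck 1 (remaining 70 kg)
P2 (27 kg) → truck 1 (remaining 43 kg)
P3 (65 kg) → truck 2 (remaining 35 kg)
P4 (64 kg) → truck 3 (remaining 36 kg)
P5 (30 kg) → truck 1 (remaining 13 kg)
P6 (22 kg) → truck 2 (remaining 13 kg)
P7 (18 kg) → truck 3 (remaining 18 kg)
P8 (10 kg) → truck 1 (remaining 3 kg)
P9 (69 kg) → truck 4 (remaining 31 kg)
P10 (17 kg) → truck 3 (remaining 1 kg)
P11 (13 kg) → truck 2 (remaining 0 kg)
P12 (63 kg) → truck 5 (remaining 37 kg)
P13 (52 kg) → truck 6 (remaining 48 kg)
P14 (52 kg) → truck 7 (remaining 48 kg)
P15 (23 kg) → truck 4 (remaining 8 kg)
P16 (52 kg) → truck 8 (remaining 48 kg)
Final trucks: [30,27,30,10] [65,22,13] [64,18,17] [69,23] [63] [52] [52] [52].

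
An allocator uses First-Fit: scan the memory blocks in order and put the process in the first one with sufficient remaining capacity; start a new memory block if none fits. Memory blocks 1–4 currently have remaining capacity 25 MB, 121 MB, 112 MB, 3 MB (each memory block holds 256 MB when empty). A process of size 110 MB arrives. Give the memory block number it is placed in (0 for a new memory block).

Memory blocks with room: memory block 2 (121 MB), memory block 3 (112 MB).
The first with room is memory block 2.

2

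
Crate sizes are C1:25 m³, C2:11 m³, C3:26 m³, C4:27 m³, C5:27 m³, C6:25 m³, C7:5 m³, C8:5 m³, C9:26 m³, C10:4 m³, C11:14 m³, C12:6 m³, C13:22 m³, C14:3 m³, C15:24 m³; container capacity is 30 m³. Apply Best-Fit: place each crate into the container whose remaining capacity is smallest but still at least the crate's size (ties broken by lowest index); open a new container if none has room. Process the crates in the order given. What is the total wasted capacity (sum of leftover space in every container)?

20

Put C1 (25 m³) in container 1; 5 m³ remain.
Put C2 (11 m³) in container 2; 19 m³ remain.
Put C3 (26 m³) in container 3; 4 m³ remain.
Put C4 (27 m³) in container 4; 3 m³ remain.
Put C5 (27 m³) in container 5; 3 m³ remain.
Put C6 (25 m³) in container 6; 5 m³ remain.
Put C7 (5 m³) in container 1; 0 m³ remain.
Put C8 (5 m³) in container 6; 0 m³ remain.
Put C9 (26 m³) in container 7; 4 m³ remain.
Put C10 (4 m³) in container 3; 0 m³ remain.
Put C11 (14 m³) in container 2; 5 m³ remain.
Put C12 (6 m³) in container 8; 24 m³ remain.
Put C13 (22 m³) in container 8; 2 m³ remain.
Put C14 (3 m³) in container 4; 0 m³ remain.
Put C15 (24 m³) in container 9; 6 m³ remain.
9 containers × 30 m³ = 270 m³; used 250 m³; unused 20 m³.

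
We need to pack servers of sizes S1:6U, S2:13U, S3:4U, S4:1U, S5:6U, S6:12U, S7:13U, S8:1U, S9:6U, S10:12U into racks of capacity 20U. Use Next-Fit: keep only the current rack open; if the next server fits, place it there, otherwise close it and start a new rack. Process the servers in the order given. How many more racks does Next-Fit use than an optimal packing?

Next-Fit: [6,13] [4,1,6] [12] [13,1,6] [12] → 5 racks.
Total size 74U; any packing needs at least ⌈74/20⌉ = 4 racks.
An optimal packing achieves that bound: [13,6,1] [13,6,1] [12,6] [12,4] → 4 racks.
Excess: 5 − 4 = 1.

1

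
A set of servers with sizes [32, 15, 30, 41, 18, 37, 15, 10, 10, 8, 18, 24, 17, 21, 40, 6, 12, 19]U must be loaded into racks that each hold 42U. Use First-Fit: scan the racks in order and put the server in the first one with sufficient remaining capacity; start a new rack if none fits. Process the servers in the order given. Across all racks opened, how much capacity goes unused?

rack 1: place 32U, 10U left
rack 2: place 15U, 27U left
rack 3: place 30U, 12U left
rack 4: place 41U, 1U left
rack 2: place 18U, 9U left
rack 5: place 37U, 5U left
rack 6: place 15U, 27U left
rack 1: place 10U, 0U left
rack 3: place 10U, 2U left
rack 2: place 8U, 1U left
rack 6: place 18U, 9U left
rack 7: place 24U, 18U left
rack 7: place 17U, 1U left
rack 8: place 21U, 21U left
rack 9: place 40U, 2U left
rack 6: place 6U, 3U left
rack 8: place 12U, 9U left
rack 10: place 19U, 23U left
10 racks × 42U = 420U; used 373U; unused 47U.

47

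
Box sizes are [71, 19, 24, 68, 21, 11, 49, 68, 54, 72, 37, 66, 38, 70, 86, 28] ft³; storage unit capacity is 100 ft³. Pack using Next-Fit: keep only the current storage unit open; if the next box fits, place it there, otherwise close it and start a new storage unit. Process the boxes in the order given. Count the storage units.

12

Put 71 ft³ in storage unit 1; 29 ft³ remain.
Put 19 ft³ in storage unit 1; 10 ft³ remain.
Put 24 ft³ in storage unit 2; 76 ft³ remain.
Put 68 ft³ in storage unit 2; 8 ft³ remain.
Put 21 ft³ in storage unit 3; 79 ft³ remain.
Put 11 ft³ in storage unit 3; 68 ft³ remain.
Put 49 ft³ in storage unit 3; 19 ft³ remain.
Put 68 ft³ in storage unit 4; 32 ft³ remain.
Put 54 ft³ in storage unit 5; 46 ft³ remain.
Put 72 ft³ in storage unit 6; 28 ft³ remain.
Put 37 ft³ in storage unit 7; 63 ft³ remain.
Put 66 ft³ in storage unit 8; 34 ft³ remain.
Put 38 ft³ in storage unit 9; 62 ft³ remain.
Put 70 ft³ in storage unit 10; 30 ft³ remain.
Put 86 ft³ in storage unit 11; 14 ft³ remain.
Put 28 ft³ in storage unit 12; 72 ft³ remain.
Final storage units: [71,19] [24,68] [21,11,49] [68] [54] [72] [37] [66] [38] [70] [86] [28].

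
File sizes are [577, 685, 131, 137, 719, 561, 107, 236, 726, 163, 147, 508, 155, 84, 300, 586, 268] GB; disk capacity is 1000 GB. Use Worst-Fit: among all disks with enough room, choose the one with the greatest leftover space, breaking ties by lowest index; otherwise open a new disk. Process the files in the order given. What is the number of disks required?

7

577 GB → disk 1 (remaining 423 GB)
685 GB → disk 2 (remaining 315 GB)
131 GB → disk 1 (remaining 292 GB)
137 GB → disk 2 (remaining 178 GB)
719 GB → disk 3 (remaining 281 GB)
561 GB → disk 4 (remaining 439 GB)
107 GB → disk 4 (remaining 332 GB)
236 GB → disk 4 (remaining 96 GB)
726 GB → disk 5 (remaining 274 GB)
163 GB → disk 1 (remaining 129 GB)
147 GB → disk 3 (remaining 134 GB)
508 GB → disk 6 (remaining 492 GB)
155 GB → disk 6 (remaining 337 GB)
84 GB → disk 6 (remaining 253 GB)
300 GB → disk 7 (remaining 700 GB)
586 GB → disk 7 (remaining 114 GB)
268 GB → disk 5 (remaining 6 GB)
Final disks: [577,131,163] [685,137] [719,147] [561,107,236] [726,268] [508,155,84] [300,586].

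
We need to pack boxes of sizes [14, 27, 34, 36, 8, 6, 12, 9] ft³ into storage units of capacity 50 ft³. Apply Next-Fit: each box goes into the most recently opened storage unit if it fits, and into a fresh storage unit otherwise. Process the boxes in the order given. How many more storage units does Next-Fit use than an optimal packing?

Next-Fit: [14,27] [34] [36,8,6] [12,9] → 4 storage units.
Total size 146 ft³; any packing needs at least ⌈146/50⌉ = 3 storage units.
An optimal packing achieves that bound: [36,14] [34,12] [27,9,8,6] → 3 storage units.
Excess: 4 − 3 = 1.

1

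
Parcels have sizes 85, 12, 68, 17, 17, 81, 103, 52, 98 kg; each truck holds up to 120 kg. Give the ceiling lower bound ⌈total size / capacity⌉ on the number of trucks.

5

Total size = 85 + 12 + 68 + 17 + 17 + 81 + 103 + 52 + 98 = 533 kg.
⌈533 / 120⌉ = 5.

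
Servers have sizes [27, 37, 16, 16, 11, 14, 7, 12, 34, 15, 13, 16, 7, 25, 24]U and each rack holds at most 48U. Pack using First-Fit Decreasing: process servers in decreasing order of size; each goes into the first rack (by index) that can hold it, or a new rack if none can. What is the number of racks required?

Sorted descending: 37, 34, 27, 25, 24, 16, 16, 16, 15, 14, 13, 12, 11, 7, 7.
rack 1: place 37U, 11U left
rack 2: place 34U, 14U left
rack 3: place 27U, 21U left
rack 4: place 25U, 23U left
rack 5: place 24U, 24U left
rack 3: place 16U, 5U left
rack 4: place 16U, 7U left
rack 5: place 16U, 8U left
rack 6: place 15U, 33U left
rack 2: place 14U, 0U left
rack 6: place 13U, 20U left
rack 6: place 12U, 8U left
rack 1: place 11U, 0U left
rack 4: place 7U, 0U left
rack 5: place 7U, 1U left

6 racks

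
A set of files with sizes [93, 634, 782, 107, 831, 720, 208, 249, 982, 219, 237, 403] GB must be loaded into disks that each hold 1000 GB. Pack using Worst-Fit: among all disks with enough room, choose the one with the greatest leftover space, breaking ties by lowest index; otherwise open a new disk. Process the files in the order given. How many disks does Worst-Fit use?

disk 1: place 93 GB, 907 GB left
disk 1: place 634 GB, 273 GB left
disk 2: place 782 GB, 218 GB left
disk 1: place 107 GB, 166 GB left
disk 3: place 831 GB, 169 GB left
disk 4: place 720 GB, 280 GB left
disk 4: place 208 GB, 72 GB left
disk 5: place 249 GB, 751 GB left
disk 6: place 982 GB, 18 GB left
disk 5: place 219 GB, 532 GB left
disk 5: place 237 GB, 295 GB left
disk 7: place 403 GB, 597 GB left

7 disks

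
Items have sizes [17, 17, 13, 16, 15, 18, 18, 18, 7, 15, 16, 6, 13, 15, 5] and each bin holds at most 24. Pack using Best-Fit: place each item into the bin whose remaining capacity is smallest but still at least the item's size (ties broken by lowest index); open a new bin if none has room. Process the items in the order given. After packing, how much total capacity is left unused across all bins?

bin 1: place 17, 7 left
bin 2: place 17, 7 left
bin 3: place 13, 11 left
bin 4: place 16, 8 left
bin 5: place 15, 9 left
bin 6: place 18, 6 left
bin 7: place 18, 6 left
bin 8: place 18, 6 left
bin 1: place 7, 0 left
bin 9: place 15, 9 left
bin 10: place 16, 8 left
bin 6: place 6, 0 left
bin 11: place 13, 11 left
bin 12: place 15, 9 left
bin 7: place 5, 1 left
12 bins × 24 = 288; used 209; unused 79.

79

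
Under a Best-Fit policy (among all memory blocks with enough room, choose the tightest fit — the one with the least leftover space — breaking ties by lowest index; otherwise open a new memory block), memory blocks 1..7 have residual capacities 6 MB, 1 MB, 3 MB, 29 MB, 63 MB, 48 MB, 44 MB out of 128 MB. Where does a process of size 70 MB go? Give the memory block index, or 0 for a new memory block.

No memory block has ≥ 70 MB free, so a new memory block is opened.

0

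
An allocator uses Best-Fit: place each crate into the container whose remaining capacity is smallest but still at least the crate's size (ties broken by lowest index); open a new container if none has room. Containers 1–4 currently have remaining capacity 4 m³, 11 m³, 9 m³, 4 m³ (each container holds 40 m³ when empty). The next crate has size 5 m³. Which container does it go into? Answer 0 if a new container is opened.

3

Containers with room: container 2 (11 m³), container 3 (9 m³).
Tightest fit is container 3 with 9 m³ free.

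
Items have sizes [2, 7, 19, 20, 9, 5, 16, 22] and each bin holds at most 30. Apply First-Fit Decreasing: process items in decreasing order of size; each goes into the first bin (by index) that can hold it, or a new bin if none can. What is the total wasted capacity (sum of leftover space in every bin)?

Sorted descending: 22, 20, 19, 16, 9, 7, 5, 2.
22 → bin 1 (remaining 8)
20 → bin 2 (remaining 10)
19 → bin 3 (remaining 11)
16 → bin 4 (remaining 14)
9 → bin 2 (remaining 1)
7 → bin 1 (remaining 1)
5 → bin 3 (remaining 6)
2 → bin 3 (remaining 4)
4 bins × 30 = 120; used 100; unused 20.

20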